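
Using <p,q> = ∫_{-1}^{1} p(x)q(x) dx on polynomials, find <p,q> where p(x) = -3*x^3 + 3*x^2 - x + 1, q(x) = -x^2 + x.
<p,q> = -56/15

Expand the product: p(x)·q(x) = 3*x^5 - 6*x^4 + 4*x^3 - 2*x^2 + x.
∫_{-1}^{1} of each monomial x^k gives [2/(k+1) if k even, 0 if k odd]. Integrating term-by-term (or equivalently evaluating the antiderivative F(x) = x^6/2 - 6*x^5/5 + x^4 - 2*x^3/3 + x^2/2 at the endpoints):
  F(1) − F(−1) = 2/15 − (58/15) = -56/15.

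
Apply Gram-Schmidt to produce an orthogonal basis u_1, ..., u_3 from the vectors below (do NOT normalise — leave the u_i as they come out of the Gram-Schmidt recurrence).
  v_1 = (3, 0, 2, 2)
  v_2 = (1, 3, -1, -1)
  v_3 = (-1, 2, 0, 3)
Orthogonal basis:
  u_1 = (3, 0, 2, 2)
  u_2 = (20/17, 3, -15/17, -15/17)
  u_3 = (-354/203, 295/203, -39/203, 570/203)

Apply the Gram-Schmidt recurrence
  u_1 = v_1
  u_i = v_i − Σ_{j<i} ((v_i · u_j) / (u_j · u_j)) · u_j.

Step by step this gives:
  u_1 = (3, 0, 2, 2)
  u_2 = (20/17, 3, -15/17, -15/17)
  u_3 = (-354/203, 295/203, -39/203, 570/203)

Orthogonality check:
  u_2 · u_1 = 0 (should be 0)
  u_3 · u_1 = 0 (should be 0)
  u_3 · u_2 = 0 (should be 0)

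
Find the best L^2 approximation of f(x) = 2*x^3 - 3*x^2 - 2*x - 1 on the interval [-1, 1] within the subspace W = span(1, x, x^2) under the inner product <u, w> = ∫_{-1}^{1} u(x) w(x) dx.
g(x) = -3*x^2 - 4*x/5 - 1

The best approximation g ∈ W is the orthogonal projection of f onto W. Writing g = a_0 + a_1 x + a_2 x^2, the coefficients solve the normal equations G · a = b where
  G_{ij} = <φ_i, φ_j> and b_i = <f, φ_i>, with φ_0 = 1, φ_1 = x, φ_2 = x^2.
G =
  [2, 0, 2/3]
  [0, 2/3, 0]
  [2/3, 0, 2/5],
b = (-4, -8/15, -28/15).
Solving gives a_0 = -1, a_1 = -4/5, a_2 = -3, so
  g(x) = -3*x^2 - 4*x/5 - 1.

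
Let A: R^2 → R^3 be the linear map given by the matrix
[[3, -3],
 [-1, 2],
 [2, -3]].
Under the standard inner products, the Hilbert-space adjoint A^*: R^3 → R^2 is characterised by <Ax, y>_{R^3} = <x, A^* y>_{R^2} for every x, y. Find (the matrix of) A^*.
A^* = A^T =
[[3, -1, 2],
 [-3, 2, -3]]

For real matrices with standard dot products, the defining identity <Ax, y> = <x, A^* y> gives (Ax)^T y = x^T (A^*) y, i.e. x^T A^T y = x^T (A^*) y. Since this holds for all x, y, we must have A^* = A^T. Therefore
A^* =
[[3, -1, 2],
 [-3, 2, -3]].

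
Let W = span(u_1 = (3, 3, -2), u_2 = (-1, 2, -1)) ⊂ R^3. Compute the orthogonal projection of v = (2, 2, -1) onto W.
proj_W(v) = (211/107, 199/107, -134/107)

Set up U = [u_1 | ... | u_2] ∈ R^(3×2). The projector onto W = col(U) is P = U (U^T U)^(-1) U^T.
Compute U^T U =
  [22, 5]
  [5, 6],
and U^T v = (14, 3).
Solve U^T U · c = U^T v for the coefficients: c = (69/107, -4/107). The projection is proj_W(v) = U c.
Check: (v - proj_W(v)) · u_1 = 0  (should be 0).
Check: (v - proj_W(v)) · u_2 = 0  (should be 0).
Result: proj_W(v) = (211/107, 199/107, -134/107).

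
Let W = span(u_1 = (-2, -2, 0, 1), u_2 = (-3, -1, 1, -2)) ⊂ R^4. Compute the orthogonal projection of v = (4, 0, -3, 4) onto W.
proj_W(v) = (131/33, 3/11, -61/33, 148/33)

Set up U = [u_1 | ... | u_2] ∈ R^(4×2). The projector onto W = col(U) is P = U (U^T U)^(-1) U^T.
Compute U^T U =
  [9, 6]
  [6, 15],
and U^T v = (-4, -23).
Solve U^T U · c = U^T v for the coefficients: c = (26/33, -61/33). The projection is proj_W(v) = U c.
Check: (v - proj_W(v)) · u_1 = 0  (should be 0).
Check: (v - proj_W(v)) · u_2 = 0  (should be 0).
Result: proj_W(v) = (131/33, 3/11, -61/33, 148/33).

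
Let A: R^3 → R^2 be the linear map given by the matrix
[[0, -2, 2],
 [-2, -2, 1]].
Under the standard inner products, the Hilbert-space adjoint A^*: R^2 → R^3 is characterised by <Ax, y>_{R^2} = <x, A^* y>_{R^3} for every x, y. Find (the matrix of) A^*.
A^* = A^T =
[[0, -2],
 [-2, -2],
 [2, 1]]

For real matrices with standard dot products, the defining identity <Ax, y> = <x, A^* y> gives (Ax)^T y = x^T (A^*) y, i.e. x^T A^T y = x^T (A^*) y. Since this holds for all x, y, we must have A^* = A^T. Therefore
A^* =
[[0, -2],
 [-2, -2],
 [2, 1]].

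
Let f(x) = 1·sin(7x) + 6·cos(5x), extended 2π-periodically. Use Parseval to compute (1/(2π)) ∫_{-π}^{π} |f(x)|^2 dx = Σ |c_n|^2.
Σ |c_n|^2 = 37/2

Expand |f|^2 and use orthogonality of {sin(nx), cos(mx)} on [-π, π]:
  ∫_{-π}^{π} sin(nx)^2 dx = π, ∫ cos(mx)^2 dx = π, and cross terms integrate to 0.
So ∫_{-π}^{π} f(x)^2 dx = 1^2 · π + 6^2 · π = (1 + 36)π.
Divide by 2π: (1 + 36)/2 = 37/2.
By Parseval, this equals Σ |c_n|^2.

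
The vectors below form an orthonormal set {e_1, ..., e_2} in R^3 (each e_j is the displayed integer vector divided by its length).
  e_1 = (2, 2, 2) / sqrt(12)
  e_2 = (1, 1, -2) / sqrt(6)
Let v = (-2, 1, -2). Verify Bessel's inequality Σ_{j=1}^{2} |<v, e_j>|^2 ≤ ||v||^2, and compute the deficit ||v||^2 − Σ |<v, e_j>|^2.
Σ |<v, e_j>|^2 = 9/2; ||v||^2 = 9; deficit = 9/2

Write each e_j = u_j / sqrt(<u_j, u_j>) where u_j is the displayed integer vector. Then <v, e_j> = <v, u_j> / sqrt(<u_j, u_j>), so |<v, e_j>|^2 = <v, u_j>^2 / <u_j, u_j>.
Coefficients: <v, e_1> = -6/sqrt(12), <v, e_2> = 3/sqrt(6).
Square and sum: Σ |<v, e_j>|^2 = 9/2.
Compute ||v||^2 = v·v = 9.
Deficit = 9 − 9/2 = 9/2 ≥ 0, confirming Bessel's inequality. (The deficit equals ||v − Σ <v,e_j> e_j||^2, the squared distance from v to span{e_j}.)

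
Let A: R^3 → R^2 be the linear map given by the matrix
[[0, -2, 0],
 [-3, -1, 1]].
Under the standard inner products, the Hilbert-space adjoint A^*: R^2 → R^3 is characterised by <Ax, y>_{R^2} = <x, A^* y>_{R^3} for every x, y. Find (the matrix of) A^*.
A^* = A^T =
[[0, -3],
 [-2, -1],
 [0, 1]]

For real matrices with standard dot products, the defining identity <Ax, y> = <x, A^* y> gives (Ax)^T y = x^T (A^*) y, i.e. x^T A^T y = x^T (A^*) y. Since this holds for all x, y, we must have A^* = A^T. Therefore
A^* =
[[0, -3],
 [-2, -1],
 [0, 1]].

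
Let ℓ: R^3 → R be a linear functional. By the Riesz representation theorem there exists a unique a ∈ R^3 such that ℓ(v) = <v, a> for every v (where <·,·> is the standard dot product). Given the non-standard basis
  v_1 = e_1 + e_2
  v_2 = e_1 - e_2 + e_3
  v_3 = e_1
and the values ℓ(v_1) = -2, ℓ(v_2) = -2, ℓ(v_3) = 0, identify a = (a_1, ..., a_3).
a = (0, -2, -4)

Write a = (a_1, ..., a_3) in the standard basis. For each basis vector v_i, ℓ(v_i) = <v_i, a> is a linear equation in the a_j's. Collect the n equations into a matrix system V a = ℓ, where row i of V is v_i (expressed in the standard basis). Since V is invertible (lower-triangular with 1s on the diagonal, up to permutation), solve by back-substitution:
  V =
[[1, 1, 0],
 [1, -1, 1],
 [1, 0, 0]]
  V a = (-2, -2, 0)
Solving gives a = (0, -2, -4).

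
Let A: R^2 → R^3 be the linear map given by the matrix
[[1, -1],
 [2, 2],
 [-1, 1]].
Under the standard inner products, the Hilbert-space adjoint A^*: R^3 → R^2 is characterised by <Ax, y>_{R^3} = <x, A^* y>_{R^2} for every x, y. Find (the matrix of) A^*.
A^* = A^T =
[[1, 2, -1],
 [-1, 2, 1]]

For real matrices with standard dot products, the defining identity <Ax, y> = <x, A^* y> gives (Ax)^T y = x^T (A^*) y, i.e. x^T A^T y = x^T (A^*) y. Since this holds for all x, y, we must have A^* = A^T. Therefore
A^* =
[[1, 2, -1],
 [-1, 2, 1]].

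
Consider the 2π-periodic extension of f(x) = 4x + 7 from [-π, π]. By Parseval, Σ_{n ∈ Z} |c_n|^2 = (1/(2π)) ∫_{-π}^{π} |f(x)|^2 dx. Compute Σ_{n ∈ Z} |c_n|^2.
Σ |c_n|^2 = 16π^2/3 + 49

Expand and integrate term by term over [-π, π]:
  ∫ (4x)^2 dx = 16·(2π^3/3); ∫ 2·4·(7)·x dx = 0 (odd integrand); ∫ 7^2 dx = 49·2π.
So (1/(2π)) ∫_{-π}^{π} (4x + 7)^2 dx = 16π^2/3 + 49 = 16π^2/3 + 49.
Parseval ⇒ Σ |c_n|^2 = 16π^2/3 + 49.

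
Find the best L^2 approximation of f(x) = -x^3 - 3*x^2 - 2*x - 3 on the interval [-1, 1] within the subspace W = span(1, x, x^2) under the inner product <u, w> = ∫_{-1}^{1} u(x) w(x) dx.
g(x) = -3*x^2 - 13*x/5 - 3

The best approximation g ∈ W is the orthogonal projection of f onto W. Writing g = a_0 + a_1 x + a_2 x^2, the coefficients solve the normal equations G · a = b where
  G_{ij} = <φ_i, φ_j> and b_i = <f, φ_i>, with φ_0 = 1, φ_1 = x, φ_2 = x^2.
G =
  [2, 0, 2/3]
  [0, 2/3, 0]
  [2/3, 0, 2/5],
b = (-8, -26/15, -16/5).
Solving gives a_0 = -3, a_1 = -13/5, a_2 = -3, so
  g(x) = -3*x^2 - 13*x/5 - 3.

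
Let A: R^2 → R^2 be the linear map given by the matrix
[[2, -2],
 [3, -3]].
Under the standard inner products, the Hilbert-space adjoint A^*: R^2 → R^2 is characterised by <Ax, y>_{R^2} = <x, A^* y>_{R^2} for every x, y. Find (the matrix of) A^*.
A^* = A^T =
[[2, 3],
 [-2, -3]]

For real matrices with standard dot products, the defining identity <Ax, y> = <x, A^* y> gives (Ax)^T y = x^T (A^*) y, i.e. x^T A^T y = x^T (A^*) y. Since this holds for all x, y, we must have A^* = A^T. Therefore
A^* =
[[2, 3],
 [-2, -3]].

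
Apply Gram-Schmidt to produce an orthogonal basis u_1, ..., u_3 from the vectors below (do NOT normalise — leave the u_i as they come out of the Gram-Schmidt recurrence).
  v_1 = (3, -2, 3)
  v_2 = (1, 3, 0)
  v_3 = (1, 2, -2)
Orthogonal basis:
  u_1 = (3, -2, 3)
  u_2 = (31/22, 30/11, 9/22)
  u_3 = (225/211, -75/211, -275/211)

Apply the Gram-Schmidt recurrence
  u_1 = v_1
  u_i = v_i − Σ_{j<i} ((v_i · u_j) / (u_j · u_j)) · u_j.

Step by step this gives:
  u_1 = (3, -2, 3)
  u_2 = (31/22, 30/11, 9/22)
  u_3 = (225/211, -75/211, -275/211)

Orthogonality check:
  u_2 · u_1 = 0 (should be 0)
  u_3 · u_1 = 0 (should be 0)
  u_3 · u_2 = 0 (should be 0)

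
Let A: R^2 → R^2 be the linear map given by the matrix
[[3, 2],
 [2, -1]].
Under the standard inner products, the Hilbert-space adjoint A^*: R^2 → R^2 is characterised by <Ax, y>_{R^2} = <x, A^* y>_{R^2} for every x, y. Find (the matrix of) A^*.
A^* = A^T =
[[3, 2],
 [2, -1]]

For real matrices with standard dot products, the defining identity <Ax, y> = <x, A^* y> gives (Ax)^T y = x^T (A^*) y, i.e. x^T A^T y = x^T (A^*) y. Since this holds for all x, y, we must have A^* = A^T. Therefore
A^* =
[[3, 2],
 [2, -1]].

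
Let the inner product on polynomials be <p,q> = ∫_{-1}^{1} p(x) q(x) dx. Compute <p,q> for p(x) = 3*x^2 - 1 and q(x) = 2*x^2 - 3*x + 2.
<p,q> = 16/15

Expand the product: p(x)·q(x) = 6*x^4 - 9*x^3 + 4*x^2 + 3*x - 2.
∫_{-1}^{1} of each monomial x^k gives [2/(k+1) if k even, 0 if k odd]. Integrating term-by-term (or equivalently evaluating the antiderivative F(x) = 6*x^5/5 - 9*x^4/4 + 4*x^3/3 + 3*x^2/2 - 2*x at the endpoints):
  F(1) − F(−1) = -13/60 − (-77/60) = 16/15.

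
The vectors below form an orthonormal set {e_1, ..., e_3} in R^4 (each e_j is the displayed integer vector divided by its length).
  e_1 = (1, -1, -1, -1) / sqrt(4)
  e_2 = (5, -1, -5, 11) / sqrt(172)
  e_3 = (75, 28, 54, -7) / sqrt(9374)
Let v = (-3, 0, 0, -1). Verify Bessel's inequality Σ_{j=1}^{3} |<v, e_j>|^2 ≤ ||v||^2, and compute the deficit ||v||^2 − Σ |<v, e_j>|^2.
Σ |<v, e_j>|^2 = 10; ||v||^2 = 10; deficit = 0

Write each e_j = u_j / sqrt(<u_j, u_j>) where u_j is the displayed integer vector. Then <v, e_j> = <v, u_j> / sqrt(<u_j, u_j>), so |<v, e_j>|^2 = <v, u_j>^2 / <u_j, u_j>.
Coefficients: <v, e_1> = -2/sqrt(4), <v, e_2> = -26/sqrt(172), <v, e_3> = -218/sqrt(9374).
Square and sum: Σ |<v, e_j>|^2 = 10.
Compute ||v||^2 = v·v = 10.
Deficit = 10 − 10 = 0 ≥ 0, confirming Bessel's inequality. (The deficit equals ||v − Σ <v,e_j> e_j||^2, the squared distance from v to span{e_j}.)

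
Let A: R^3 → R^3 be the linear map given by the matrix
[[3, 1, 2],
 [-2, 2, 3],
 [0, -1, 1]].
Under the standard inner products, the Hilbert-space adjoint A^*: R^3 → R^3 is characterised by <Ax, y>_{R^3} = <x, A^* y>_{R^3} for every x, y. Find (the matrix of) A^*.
A^* = A^T =
[[3, -2, 0],
 [1, 2, -1],
 [2, 3, 1]]

For real matrices with standard dot products, the defining identity <Ax, y> = <x, A^* y> gives (Ax)^T y = x^T (A^*) y, i.e. x^T A^T y = x^T (A^*) y. Since this holds for all x, y, we must have A^* = A^T. Therefore
A^* =
[[3, -2, 0],
 [1, 2, -1],
 [2, 3, 1]].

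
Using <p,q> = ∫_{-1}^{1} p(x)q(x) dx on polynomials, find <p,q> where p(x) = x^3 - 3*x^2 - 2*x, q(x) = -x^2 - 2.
<p,q> = 26/5

Expand the product: p(x)·q(x) = -x^5 + 3*x^4 + 6*x^2 + 4*x.
∫_{-1}^{1} of each monomial x^k gives [2/(k+1) if k even, 0 if k odd]. Integrating term-by-term (or equivalently evaluating the antiderivative F(x) = -x^6/6 + 3*x^5/5 + 2*x^3 + 2*x^2 at the endpoints):
  F(1) − F(−1) = 133/30 − (-23/30) = 26/5.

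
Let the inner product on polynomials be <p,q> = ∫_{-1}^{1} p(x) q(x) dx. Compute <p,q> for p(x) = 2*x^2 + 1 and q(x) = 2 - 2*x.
<p,q> = 20/3

Expand the product: p(x)·q(x) = -4*x^3 + 4*x^2 - 2*x + 2.
∫_{-1}^{1} of each monomial x^k gives [2/(k+1) if k even, 0 if k odd]. Integrating term-by-term (or equivalently evaluating the antiderivative F(x) = -x^4 + 4*x^3/3 - x^2 + 2*x at the endpoints):
  F(1) − F(−1) = 4/3 − (-16/3) = 20/3.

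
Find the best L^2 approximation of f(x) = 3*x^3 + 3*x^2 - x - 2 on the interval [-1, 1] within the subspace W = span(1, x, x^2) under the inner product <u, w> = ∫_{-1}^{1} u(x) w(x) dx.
g(x) = 3*x^2 + 4*x/5 - 2

The best approximation g ∈ W is the orthogonal projection of f onto W. Writing g = a_0 + a_1 x + a_2 x^2, the coefficients solve the normal equations G · a = b where
  G_{ij} = <φ_i, φ_j> and b_i = <f, φ_i>, with φ_0 = 1, φ_1 = x, φ_2 = x^2.
G =
  [2, 0, 2/3]
  [0, 2/3, 0]
  [2/3, 0, 2/5],
b = (-2, 8/15, -2/15).
Solving gives a_0 = -2, a_1 = 4/5, a_2 = 3, so
  g(x) = 3*x^2 + 4*x/5 - 2.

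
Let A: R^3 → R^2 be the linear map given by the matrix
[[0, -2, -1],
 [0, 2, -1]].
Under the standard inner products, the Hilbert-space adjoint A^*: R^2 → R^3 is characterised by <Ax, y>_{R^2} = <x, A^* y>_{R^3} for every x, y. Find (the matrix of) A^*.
A^* = A^T =
[[0, 0],
 [-2, 2],
 [-1, -1]]

For real matrices with standard dot products, the defining identity <Ax, y> = <x, A^* y> gives (Ax)^T y = x^T (A^*) y, i.e. x^T A^T y = x^T (A^*) y. Since this holds for all x, y, we must have A^* = A^T. Therefore
A^* =
[[0, 0],
 [-2, 2],
 [-1, -1]].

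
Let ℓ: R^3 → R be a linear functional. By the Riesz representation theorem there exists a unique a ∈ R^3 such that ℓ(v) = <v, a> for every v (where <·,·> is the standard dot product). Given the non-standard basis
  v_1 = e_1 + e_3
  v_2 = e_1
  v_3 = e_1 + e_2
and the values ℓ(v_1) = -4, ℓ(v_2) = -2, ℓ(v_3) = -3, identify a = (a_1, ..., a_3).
a = (-2, -1, -2)

Write a = (a_1, ..., a_3) in the standard basis. For each basis vector v_i, ℓ(v_i) = <v_i, a> is a linear equation in the a_j's. Collect the n equations into a matrix system V a = ℓ, where row i of V is v_i (expressed in the standard basis). Since V is invertible (lower-triangular with 1s on the diagonal, up to permutation), solve by back-substitution:
  V =
[[1, 0, 1],
 [1, 0, 0],
 [1, 1, 0]]
  V a = (-4, -2, -3)
Solving gives a = (-2, -1, -2).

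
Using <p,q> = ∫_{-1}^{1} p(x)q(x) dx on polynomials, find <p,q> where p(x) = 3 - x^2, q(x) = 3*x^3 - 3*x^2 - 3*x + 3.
<p,q> = 56/5

Expand the product: p(x)·q(x) = -3*x^5 + 3*x^4 + 12*x^3 - 12*x^2 - 9*x + 9.
∫_{-1}^{1} of each monomial x^k gives [2/(k+1) if k even, 0 if k odd]. Integrating term-by-term (or equivalently evaluating the antiderivative F(x) = -x^6/2 + 3*x^5/5 + 3*x^4 - 4*x^3 - 9*x^2/2 + 9*x at the endpoints):
  F(1) − F(−1) = 18/5 − (-38/5) = 56/5.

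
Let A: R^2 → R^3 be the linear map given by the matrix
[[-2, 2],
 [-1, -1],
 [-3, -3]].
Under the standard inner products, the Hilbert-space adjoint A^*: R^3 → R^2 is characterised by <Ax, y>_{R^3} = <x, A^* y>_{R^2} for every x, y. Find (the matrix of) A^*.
A^* = A^T =
[[-2, -1, -3],
 [2, -1, -3]]

For real matrices with standard dot products, the defining identity <Ax, y> = <x, A^* y> gives (Ax)^T y = x^T (A^*) y, i.e. x^T A^T y = x^T (A^*) y. Since this holds for all x, y, we must have A^* = A^T. Therefore
A^* =
[[-2, -1, -3],
 [2, -1, -3]].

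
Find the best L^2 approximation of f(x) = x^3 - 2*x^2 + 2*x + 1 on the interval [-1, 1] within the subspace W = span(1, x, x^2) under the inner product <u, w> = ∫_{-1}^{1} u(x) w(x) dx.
g(x) = -2*x^2 + 13*x/5 + 1

The best approximation g ∈ W is the orthogonal projection of f onto W. Writing g = a_0 + a_1 x + a_2 x^2, the coefficients solve the normal equations G · a = b where
  G_{ij} = <φ_i, φ_j> and b_i = <f, φ_i>, with φ_0 = 1, φ_1 = x, φ_2 = x^2.
G =
  [2, 0, 2/3]
  [0, 2/3, 0]
  [2/3, 0, 2/5],
b = (2/3, 26/15, -2/15).
Solving gives a_0 = 1, a_1 = 13/5, a_2 = -2, so
  g(x) = -2*x^2 + 13*x/5 + 1.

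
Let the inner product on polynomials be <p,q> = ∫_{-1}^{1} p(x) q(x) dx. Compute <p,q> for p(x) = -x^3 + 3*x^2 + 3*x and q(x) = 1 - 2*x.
<p,q> = -6/5

Expand the product: p(x)·q(x) = 2*x^4 - 7*x^3 - 3*x^2 + 3*x.
∫_{-1}^{1} of each monomial x^k gives [2/(k+1) if k even, 0 if k odd]. Integrating term-by-term (or equivalently evaluating the antiderivative F(x) = 2*x^5/5 - 7*x^4/4 - x^3 + 3*x^2/2 at the endpoints):
  F(1) − F(−1) = -17/20 − (7/20) = -6/5.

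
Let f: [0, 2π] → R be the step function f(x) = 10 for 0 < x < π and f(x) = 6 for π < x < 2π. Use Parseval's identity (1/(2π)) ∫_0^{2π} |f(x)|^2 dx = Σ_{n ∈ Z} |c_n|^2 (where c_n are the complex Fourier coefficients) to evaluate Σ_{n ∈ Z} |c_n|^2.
Σ |c_n|^2 = 68

Parseval equates the L^2 energy of f (normalised by 1/(2π)) with the ℓ^2 sum of its Fourier coefficients: (1/(2π)) ∫_0^{2π} |f|^2 = Σ |c_n|^2.
Compute the left side: (1/(2π)) [∫_0^π 10^2 dx + ∫_π^{2π} 6^2 dx] = (1/(2π)) · (100π + 36π) = (100 + 36)/2 = 68.
So Σ_{n ∈ Z} |c_n|^2 = 68.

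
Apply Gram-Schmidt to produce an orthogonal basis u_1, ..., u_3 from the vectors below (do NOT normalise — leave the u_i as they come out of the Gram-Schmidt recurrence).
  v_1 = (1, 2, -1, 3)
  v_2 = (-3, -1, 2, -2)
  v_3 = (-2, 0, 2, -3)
Orthogonal basis:
  u_1 = (1, 2, -1, 3)
  u_2 = (-32/15, 11/15, 17/15, 3/5)
  u_3 = (37/101, 123/101, 34/101, -83/101)

Apply the Gram-Schmidt recurrence
  u_1 = v_1
  u_i = v_i − Σ_{j<i} ((v_i · u_j) / (u_j · u_j)) · u_j.

Step by step this gives:
  u_1 = (1, 2, -1, 3)
  u_2 = (-32/15, 11/15, 17/15, 3/5)
  u_3 = (37/101, 123/101, 34/101, -83/101)

Orthogonality check:
  u_2 · u_1 = 0 (should be 0)
  u_3 · u_1 = 0 (should be 0)
  u_3 · u_2 = 0 (should be 0)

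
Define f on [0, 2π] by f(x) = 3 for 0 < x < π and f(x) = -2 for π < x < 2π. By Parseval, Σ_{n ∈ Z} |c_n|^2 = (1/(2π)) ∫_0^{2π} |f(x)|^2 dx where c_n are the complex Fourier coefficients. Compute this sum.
Σ |c_n|^2 = 13/2

Parseval equates the L^2 energy of f (normalised by 1/(2π)) with the ℓ^2 sum of its Fourier coefficients: (1/(2π)) ∫_0^{2π} |f|^2 = Σ |c_n|^2.
Compute the left side: (1/(2π)) [∫_0^π 3^2 dx + ∫_π^{2π} (-2)^2 dx] = (1/(2π)) · (9π + 4π) = (9 + 4)/2 = 13/2.
So Σ_{n ∈ Z} |c_n|^2 = 13/2.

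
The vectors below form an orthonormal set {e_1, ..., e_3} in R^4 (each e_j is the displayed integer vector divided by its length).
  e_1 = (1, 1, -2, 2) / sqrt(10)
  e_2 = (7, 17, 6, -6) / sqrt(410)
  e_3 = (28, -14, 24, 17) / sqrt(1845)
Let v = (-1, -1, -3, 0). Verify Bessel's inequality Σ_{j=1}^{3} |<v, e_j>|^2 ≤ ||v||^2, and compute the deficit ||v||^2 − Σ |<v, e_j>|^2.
Σ |<v, e_j>|^2 = 446/45; ||v||^2 = 11; deficit = 49/45

Write each e_j = u_j / sqrt(<u_j, u_j>) where u_j is the displayed integer vector. Then <v, e_j> = <v, u_j> / sqrt(<u_j, u_j>), so |<v, e_j>|^2 = <v, u_j>^2 / <u_j, u_j>.
Coefficients: <v, e_1> = 4/sqrt(10), <v, e_2> = -42/sqrt(410), <v, e_3> = -86/sqrt(1845).
Square and sum: Σ |<v, e_j>|^2 = 446/45.
Compute ||v||^2 = v·v = 11.
Deficit = 11 − 446/45 = 49/45 ≥ 0, confirming Bessel's inequality. (The deficit equals ||v − Σ <v,e_j> e_j||^2, the squared distance from v to span{e_j}.)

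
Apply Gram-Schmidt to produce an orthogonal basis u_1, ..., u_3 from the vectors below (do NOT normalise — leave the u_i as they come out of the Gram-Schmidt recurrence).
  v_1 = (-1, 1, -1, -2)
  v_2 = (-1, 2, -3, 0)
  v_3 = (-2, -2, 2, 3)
Orthogonal basis:
  u_1 = (-1, 1, -1, -2)
  u_2 = (-1/7, 8/7, -15/7, 12/7)
  u_3 = (-98/31, -22/31, 18/31, 29/31)

Apply the Gram-Schmidt recurrence
  u_1 = v_1
  u_i = v_i − Σ_{j<i} ((v_i · u_j) / (u_j · u_j)) · u_j.

Step by step this gives:
  u_1 = (-1, 1, -1, -2)
  u_2 = (-1/7, 8/7, -15/7, 12/7)
  u_3 = (-98/31, -22/31, 18/31, 29/31)

Orthogonality check:
  u_2 · u_1 = 0 (should be 0)
  u_3 · u_1 = 0 (should be 0)
  u_3 · u_2 = 0 (should be 0)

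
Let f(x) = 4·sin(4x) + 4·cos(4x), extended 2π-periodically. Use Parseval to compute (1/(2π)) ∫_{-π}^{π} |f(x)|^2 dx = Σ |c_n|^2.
Σ |c_n|^2 = 16

Expand |f|^2 and use orthogonality of {sin(nx), cos(mx)} on [-π, π]:
  ∫_{-π}^{π} sin(nx)^2 dx = π, ∫ cos(mx)^2 dx = π, and cross terms integrate to 0.
So ∫_{-π}^{π} f(x)^2 dx = 4^2 · π + 4^2 · π = (16 + 16)π.
Divide by 2π: (16 + 16)/2 = 16.
By Parseval, this equals Σ |c_n|^2.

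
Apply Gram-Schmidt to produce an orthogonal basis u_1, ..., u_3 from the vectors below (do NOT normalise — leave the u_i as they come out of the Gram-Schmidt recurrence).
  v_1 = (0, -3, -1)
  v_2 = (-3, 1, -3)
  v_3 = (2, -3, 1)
Orthogonal basis:
  u_1 = (0, -3, -1)
  u_2 = (-3, 1, -3)
  u_3 = (2/19, 3/95, -9/95)

Apply the Gram-Schmidt recurrence
  u_1 = v_1
  u_i = v_i − Σ_{j<i} ((v_i · u_j) / (u_j · u_j)) · u_j.

Step by step this gives:
  u_1 = (0, -3, -1)
  u_2 = (-3, 1, -3)
  u_3 = (2/19, 3/95, -9/95)

Orthogonality check:
  u_2 · u_1 = 0 (should be 0)
  u_3 · u_1 = 0 (should be 0)
  u_3 · u_2 = 0 (should be 0)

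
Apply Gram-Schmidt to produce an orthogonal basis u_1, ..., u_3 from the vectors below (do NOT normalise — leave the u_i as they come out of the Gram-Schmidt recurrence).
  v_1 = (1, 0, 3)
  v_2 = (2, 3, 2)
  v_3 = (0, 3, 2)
Orthogonal basis:
  u_1 = (1, 0, 3)
  u_2 = (6/5, 3, -2/5)
  u_3 = (-81/53, 36/53, 27/53)

Apply the Gram-Schmidt recurrence
  u_1 = v_1
  u_i = v_i − Σ_{j<i} ((v_i · u_j) / (u_j · u_j)) · u_j.

Step by step this gives:
  u_1 = (1, 0, 3)
  u_2 = (6/5, 3, -2/5)
  u_3 = (-81/53, 36/53, 27/53)

Orthogonality check:
  u_2 · u_1 = 0 (should be 0)
  u_3 · u_1 = 0 (should be 0)
  u_3 · u_2 = 0 (should be 0)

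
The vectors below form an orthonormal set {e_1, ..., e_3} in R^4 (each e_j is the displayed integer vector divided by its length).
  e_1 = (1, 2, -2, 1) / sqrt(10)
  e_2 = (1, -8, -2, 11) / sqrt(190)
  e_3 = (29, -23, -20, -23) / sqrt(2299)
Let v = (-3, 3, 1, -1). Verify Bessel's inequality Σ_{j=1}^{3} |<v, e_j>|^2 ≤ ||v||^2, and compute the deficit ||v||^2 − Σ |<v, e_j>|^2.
Σ |<v, e_j>|^2 = 2251/121; ||v||^2 = 20; deficit = 169/121

Write each e_j = u_j / sqrt(<u_j, u_j>) where u_j is the displayed integer vector. Then <v, e_j> = <v, u_j> / sqrt(<u_j, u_j>), so |<v, e_j>|^2 = <v, u_j>^2 / <u_j, u_j>.
Coefficients: <v, e_1> = 0/sqrt(10), <v, e_2> = -40/sqrt(190), <v, e_3> = -153/sqrt(2299).
Square and sum: Σ |<v, e_j>|^2 = 2251/121.
Compute ||v||^2 = v·v = 20.
Deficit = 20 − 2251/121 = 169/121 ≥ 0, confirming Bessel's inequality. (The deficit equals ||v − Σ <v,e_j> e_j||^2, the squared distance from v to span{e_j}.)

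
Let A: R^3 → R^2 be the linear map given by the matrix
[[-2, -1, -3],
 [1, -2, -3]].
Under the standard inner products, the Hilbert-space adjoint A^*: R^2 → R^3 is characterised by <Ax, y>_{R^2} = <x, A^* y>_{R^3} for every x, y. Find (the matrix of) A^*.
A^* = A^T =
[[-2, 1],
 [-1, -2],
 [-3, -3]]

For real matrices with standard dot products, the defining identity <Ax, y> = <x, A^* y> gives (Ax)^T y = x^T (A^*) y, i.e. x^T A^T y = x^T (A^*) y. Since this holds for all x, y, we must have A^* = A^T. Therefore
A^* =
[[-2, 1],
 [-1, -2],
 [-3, -3]].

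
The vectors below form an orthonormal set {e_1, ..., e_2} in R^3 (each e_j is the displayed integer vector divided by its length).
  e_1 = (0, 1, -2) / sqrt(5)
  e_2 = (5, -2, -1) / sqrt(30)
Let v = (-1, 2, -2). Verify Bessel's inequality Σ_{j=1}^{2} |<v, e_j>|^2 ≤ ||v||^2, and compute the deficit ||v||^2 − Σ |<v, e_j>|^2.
Σ |<v, e_j>|^2 = 53/6; ||v||^2 = 9; deficit = 1/6

Write each e_j = u_j / sqrt(<u_j, u_j>) where u_j is the displayed integer vector. Then <v, e_j> = <v, u_j> / sqrt(<u_j, u_j>), so |<v, e_j>|^2 = <v, u_j>^2 / <u_j, u_j>.
Coefficients: <v, e_1> = 6/sqrt(5), <v, e_2> = -7/sqrt(30).
Square and sum: Σ |<v, e_j>|^2 = 53/6.
Compute ||v||^2 = v·v = 9.
Deficit = 9 − 53/6 = 1/6 ≥ 0, confirming Bessel's inequality. (The deficit equals ||v − Σ <v,e_j> e_j||^2, the squared distance from v to span{e_j}.)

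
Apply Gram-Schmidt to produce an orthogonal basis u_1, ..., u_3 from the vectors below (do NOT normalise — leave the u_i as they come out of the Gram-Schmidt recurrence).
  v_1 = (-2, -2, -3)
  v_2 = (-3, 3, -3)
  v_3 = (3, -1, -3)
Orthogonal basis:
  u_1 = (-2, -2, -3)
  u_2 = (-33/17, 69/17, -24/17)
  u_3 = (65/21, 13/21, -52/21)

Apply the Gram-Schmidt recurrence
  u_1 = v_1
  u_i = v_i − Σ_{j<i} ((v_i · u_j) / (u_j · u_j)) · u_j.

Step by step this gives:
  u_1 = (-2, -2, -3)
  u_2 = (-33/17, 69/17, -24/17)
  u_3 = (65/21, 13/21, -52/21)

Orthogonality check:
  u_2 · u_1 = 0 (should be 0)
  u_3 · u_1 = 0 (should be 0)
  u_3 · u_2 = 0 (should be 0)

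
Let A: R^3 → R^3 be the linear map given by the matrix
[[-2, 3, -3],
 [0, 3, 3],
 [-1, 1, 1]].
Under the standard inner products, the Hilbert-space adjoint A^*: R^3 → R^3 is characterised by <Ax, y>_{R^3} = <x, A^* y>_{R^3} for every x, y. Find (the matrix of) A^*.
A^* = A^T =
[[-2, 0, -1],
 [3, 3, 1],
 [-3, 3, 1]]

For real matrices with standard dot products, the defining identity <Ax, y> = <x, A^* y> gives (Ax)^T y = x^T (A^*) y, i.e. x^T A^T y = x^T (A^*) y. Since this holds for all x, y, we must have A^* = A^T. Therefore
A^* =
[[-2, 0, -1],
 [3, 3, 1],
 [-3, 3, 1]].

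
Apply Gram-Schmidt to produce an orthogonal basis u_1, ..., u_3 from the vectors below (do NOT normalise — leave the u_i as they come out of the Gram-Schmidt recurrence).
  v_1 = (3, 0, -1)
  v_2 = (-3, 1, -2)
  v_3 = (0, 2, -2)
Orthogonal basis:
  u_1 = (3, 0, -1)
  u_2 = (-9/10, 1, -27/10)
  u_3 = (12/91, 108/91, 36/91)

Apply the Gram-Schmidt recurrence
  u_1 = v_1
  u_i = v_i − Σ_{j<i} ((v_i · u_j) / (u_j · u_j)) · u_j.

Step by step this gives:
  u_1 = (3, 0, -1)
  u_2 = (-9/10, 1, -27/10)
  u_3 = (12/91, 108/91, 36/91)

Orthogonality check:
  u_2 · u_1 = 0 (should be 0)
  u_3 · u_1 = 0 (should be 0)
  u_3 · u_2 = 0 (should be 0)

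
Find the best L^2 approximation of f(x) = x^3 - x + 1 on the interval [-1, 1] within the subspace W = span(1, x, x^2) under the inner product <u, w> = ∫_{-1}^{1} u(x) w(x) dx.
g(x) = 1 - 2*x/5

The best approximation g ∈ W is the orthogonal projection of f onto W. Writing g = a_0 + a_1 x + a_2 x^2, the coefficients solve the normal equations G · a = b where
  G_{ij} = <φ_i, φ_j> and b_i = <f, φ_i>, with φ_0 = 1, φ_1 = x, φ_2 = x^2.
G =
  [2, 0, 2/3]
  [0, 2/3, 0]
  [2/3, 0, 2/5],
b = (2, -4/15, 2/3).
Solving gives a_0 = 1, a_1 = -2/5, a_2 = 0, so
  g(x) = 1 - 2*x/5.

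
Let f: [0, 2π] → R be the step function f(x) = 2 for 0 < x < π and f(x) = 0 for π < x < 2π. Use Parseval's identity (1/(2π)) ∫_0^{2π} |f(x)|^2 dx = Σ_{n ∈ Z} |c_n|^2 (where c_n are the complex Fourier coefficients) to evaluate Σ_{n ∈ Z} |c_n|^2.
Σ |c_n|^2 = 2

Parseval equates the L^2 energy of f (normalised by 1/(2π)) with the ℓ^2 sum of its Fourier coefficients: (1/(2π)) ∫_0^{2π} |f|^2 = Σ |c_n|^2.
Compute the left side: (1/(2π)) [∫_0^π 2^2 dx + ∫_π^{2π} 0^2 dx] = (1/(2π)) · (4π + 0π) = (4 + 0)/2 = 2.
So Σ_{n ∈ Z} |c_n|^2 = 2.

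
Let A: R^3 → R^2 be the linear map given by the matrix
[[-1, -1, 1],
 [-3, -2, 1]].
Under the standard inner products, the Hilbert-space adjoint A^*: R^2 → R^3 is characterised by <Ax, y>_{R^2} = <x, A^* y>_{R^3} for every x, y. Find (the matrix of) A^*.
A^* = A^T =
[[-1, -3],
 [-1, -2],
 [1, 1]]

For real matrices with standard dot products, the defining identity <Ax, y> = <x, A^* y> gives (Ax)^T y = x^T (A^*) y, i.e. x^T A^T y = x^T (A^*) y. Since this holds for all x, y, we must have A^* = A^T. Therefore
A^* =
[[-1, -3],
 [-1, -2],
 [1, 1]].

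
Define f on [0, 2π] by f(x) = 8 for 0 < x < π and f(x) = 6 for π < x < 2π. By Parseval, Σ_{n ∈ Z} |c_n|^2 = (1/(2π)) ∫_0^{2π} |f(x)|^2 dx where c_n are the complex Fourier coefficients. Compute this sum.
Σ |c_n|^2 = 50

Parseval equates the L^2 energy of f (normalised by 1/(2π)) with the ℓ^2 sum of its Fourier coefficients: (1/(2π)) ∫_0^{2π} |f|^2 = Σ |c_n|^2.
Compute the left side: (1/(2π)) [∫_0^π 8^2 dx + ∫_π^{2π} 6^2 dx] = (1/(2π)) · (64π + 36π) = (64 + 36)/2 = 50.
So Σ_{n ∈ Z} |c_n|^2 = 50.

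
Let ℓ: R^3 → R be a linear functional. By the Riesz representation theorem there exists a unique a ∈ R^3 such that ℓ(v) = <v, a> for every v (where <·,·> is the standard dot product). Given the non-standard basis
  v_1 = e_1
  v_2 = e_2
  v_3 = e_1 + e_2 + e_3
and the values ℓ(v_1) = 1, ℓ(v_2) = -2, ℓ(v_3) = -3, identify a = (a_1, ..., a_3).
a = (1, -2, -2)

Write a = (a_1, ..., a_3) in the standard basis. For each basis vector v_i, ℓ(v_i) = <v_i, a> is a linear equation in the a_j's. Collect the n equations into a matrix system V a = ℓ, where row i of V is v_i (expressed in the standard basis). Since V is invertible (lower-triangular with 1s on the diagonal, up to permutation), solve by back-substitution:
  V =
[[1, 0, 0],
 [0, 1, 0],
 [1, 1, 1]]
  V a = (1, -2, -3)
Solving gives a = (1, -2, -2).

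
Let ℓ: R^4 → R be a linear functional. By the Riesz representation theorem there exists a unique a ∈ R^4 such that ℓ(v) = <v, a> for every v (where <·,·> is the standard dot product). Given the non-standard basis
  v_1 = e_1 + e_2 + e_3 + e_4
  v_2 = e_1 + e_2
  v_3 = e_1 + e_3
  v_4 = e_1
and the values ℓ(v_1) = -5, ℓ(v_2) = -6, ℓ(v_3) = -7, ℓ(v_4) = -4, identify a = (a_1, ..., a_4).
a = (-4, -2, -3, 4)

Write a = (a_1, ..., a_4) in the standard basis. For each basis vector v_i, ℓ(v_i) = <v_i, a> is a linear equation in the a_j's. Collect the n equations into a matrix system V a = ℓ, where row i of V is v_i (expressed in the standard basis). Since V is invertible (lower-triangular with 1s on the diagonal, up to permutation), solve by back-substitution:
  V =
[[1, 1, 1, 1],
 [1, 1, 0, 0],
 [1, 0, 1, 0],
 [1, 0, 0, 0]]
  V a = (-5, -6, -7, -4)
Solving gives a = (-4, -2, -3, 4).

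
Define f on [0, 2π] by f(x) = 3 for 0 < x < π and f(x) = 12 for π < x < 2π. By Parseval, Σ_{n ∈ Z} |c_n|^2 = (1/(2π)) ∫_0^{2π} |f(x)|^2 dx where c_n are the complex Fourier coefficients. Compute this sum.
Σ |c_n|^2 = 153/2

Parseval equates the L^2 energy of f (normalised by 1/(2π)) with the ℓ^2 sum of its Fourier coefficients: (1/(2π)) ∫_0^{2π} |f|^2 = Σ |c_n|^2.
Compute the left side: (1/(2π)) [∫_0^π 3^2 dx + ∫_π^{2π} 12^2 dx] = (1/(2π)) · (9π + 144π) = (9 + 144)/2 = 153/2.
So Σ_{n ∈ Z} |c_n|^2 = 153/2.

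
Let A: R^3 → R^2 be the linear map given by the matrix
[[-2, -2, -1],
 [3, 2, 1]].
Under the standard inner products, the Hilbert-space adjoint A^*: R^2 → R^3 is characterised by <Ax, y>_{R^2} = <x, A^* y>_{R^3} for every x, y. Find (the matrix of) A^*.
A^* = A^T =
[[-2, 3],
 [-2, 2],
 [-1, 1]]

For real matrices with standard dot products, the defining identity <Ax, y> = <x, A^* y> gives (Ax)^T y = x^T (A^*) y, i.e. x^T A^T y = x^T (A^*) y. Since this holds for all x, y, we must have A^* = A^T. Therefore
A^* =
[[-2, 3],
 [-2, 2],
 [-1, 1]].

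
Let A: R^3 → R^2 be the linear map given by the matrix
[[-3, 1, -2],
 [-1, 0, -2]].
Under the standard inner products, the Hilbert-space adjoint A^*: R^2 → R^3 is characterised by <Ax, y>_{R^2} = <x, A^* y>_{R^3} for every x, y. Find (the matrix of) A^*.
A^* = A^T =
[[-3, -1],
 [1, 0],
 [-2, -2]]

For real matrices with standard dot products, the defining identity <Ax, y> = <x, A^* y> gives (Ax)^T y = x^T (A^*) y, i.e. x^T A^T y = x^T (A^*) y. Since this holds for all x, y, we must have A^* = A^T. Therefore
A^* =
[[-3, -1],
 [1, 0],
 [-2, -2]].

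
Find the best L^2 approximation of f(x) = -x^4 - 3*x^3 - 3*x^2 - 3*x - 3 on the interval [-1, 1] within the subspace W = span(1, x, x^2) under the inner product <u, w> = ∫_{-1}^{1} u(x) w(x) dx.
g(x) = -27*x^2/7 - 24*x/5 - 102/35

The best approximation g ∈ W is the orthogonal projection of f onto W. Writing g = a_0 + a_1 x + a_2 x^2, the coefficients solve the normal equations G · a = b where
  G_{ij} = <φ_i, φ_j> and b_i = <f, φ_i>, with φ_0 = 1, φ_1 = x, φ_2 = x^2.
G =
  [2, 0, 2/3]
  [0, 2/3, 0]
  [2/3, 0, 2/5],
b = (-42/5, -16/5, -122/35).
Solving gives a_0 = -102/35, a_1 = -24/5, a_2 = -27/7, so
  g(x) = -27*x^2/7 - 24*x/5 - 102/35.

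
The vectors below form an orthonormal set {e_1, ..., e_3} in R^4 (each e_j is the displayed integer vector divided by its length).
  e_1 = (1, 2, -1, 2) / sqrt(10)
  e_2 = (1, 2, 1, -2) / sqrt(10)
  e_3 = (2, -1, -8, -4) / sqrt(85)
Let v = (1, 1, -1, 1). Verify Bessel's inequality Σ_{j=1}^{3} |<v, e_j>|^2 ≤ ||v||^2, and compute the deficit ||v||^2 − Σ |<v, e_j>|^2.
Σ |<v, e_j>|^2 = 331/85; ||v||^2 = 4; deficit = 9/85

Write each e_j = u_j / sqrt(<u_j, u_j>) where u_j is the displayed integer vector. Then <v, e_j> = <v, u_j> / sqrt(<u_j, u_j>), so |<v, e_j>|^2 = <v, u_j>^2 / <u_j, u_j>.
Coefficients: <v, e_1> = 6/sqrt(10), <v, e_2> = 0/sqrt(10), <v, e_3> = 5/sqrt(85).
Square and sum: Σ |<v, e_j>|^2 = 331/85.
Compute ||v||^2 = v·v = 4.
Deficit = 4 − 331/85 = 9/85 ≥ 0, confirming Bessel's inequality. (The deficit equals ||v − Σ <v,e_j> e_j||^2, the squared distance from v to span{e_j}.)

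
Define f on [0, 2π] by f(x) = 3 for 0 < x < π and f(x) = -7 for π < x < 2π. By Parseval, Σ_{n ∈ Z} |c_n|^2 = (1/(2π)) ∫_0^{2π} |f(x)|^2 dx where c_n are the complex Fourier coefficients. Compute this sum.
Σ |c_n|^2 = 29

Parseval equates the L^2 energy of f (normalised by 1/(2π)) with the ℓ^2 sum of its Fourier coefficients: (1/(2π)) ∫_0^{2π} |f|^2 = Σ |c_n|^2.
Compute the left side: (1/(2π)) [∫_0^π 3^2 dx + ∫_π^{2π} (-7)^2 dx] = (1/(2π)) · (9π + 49π) = (9 + 49)/2 = 29.
So Σ_{n ∈ Z} |c_n|^2 = 29.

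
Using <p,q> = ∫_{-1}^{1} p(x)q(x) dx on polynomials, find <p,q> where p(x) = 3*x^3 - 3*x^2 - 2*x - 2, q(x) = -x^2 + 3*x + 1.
<p,q> = -58/15

Expand the product: p(x)·q(x) = -3*x^5 + 12*x^4 - 4*x^3 - 7*x^2 - 8*x - 2.
∫_{-1}^{1} of each monomial x^k gives [2/(k+1) if k even, 0 if k odd]. Integrating term-by-term (or equivalently evaluating the antiderivative F(x) = -x^6/2 + 12*x^5/5 - x^4 - 7*x^3/3 - 4*x^2 - 2*x at the endpoints):
  F(1) − F(−1) = -223/30 − (-107/30) = -58/15.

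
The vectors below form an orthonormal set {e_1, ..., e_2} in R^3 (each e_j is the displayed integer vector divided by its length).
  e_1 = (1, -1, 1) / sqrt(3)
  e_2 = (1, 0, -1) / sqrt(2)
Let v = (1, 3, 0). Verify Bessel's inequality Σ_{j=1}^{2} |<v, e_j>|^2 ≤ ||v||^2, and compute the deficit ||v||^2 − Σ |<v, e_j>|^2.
Σ |<v, e_j>|^2 = 11/6; ||v||^2 = 10; deficit = 49/6

Write each e_j = u_j / sqrt(<u_j, u_j>) where u_j is the displayed integer vector. Then <v, e_j> = <v, u_j> / sqrt(<u_j, u_j>), so |<v, e_j>|^2 = <v, u_j>^2 / <u_j, u_j>.
Coefficients: <v, e_1> = -2/sqrt(3), <v, e_2> = 1/sqrt(2).
Square and sum: Σ |<v, e_j>|^2 = 11/6.
Compute ||v||^2 = v·v = 10.
Deficit = 10 − 11/6 = 49/6 ≥ 0, confirming Bessel's inequality. (The deficit equals ||v − Σ <v,e_j> e_j||^2, the squared distance from v to span{e_j}.)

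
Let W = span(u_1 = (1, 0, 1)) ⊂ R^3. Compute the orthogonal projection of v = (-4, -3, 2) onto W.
proj_W(v) = (-1, 0, -1)

Set up U = [u_1 | ... | u_1] ∈ R^(3×1). The projector onto W = col(U) is P = U (U^T U)^(-1) U^T.
Compute U^T U =
  [2],
and U^T v = (-2).
Solve U^T U · c = U^T v for the coefficients: c = (-1). The projection is proj_W(v) = U c.
Check: (v - proj_W(v)) · u_1 = 0  (should be 0).
Result: proj_W(v) = (-1, 0, -1).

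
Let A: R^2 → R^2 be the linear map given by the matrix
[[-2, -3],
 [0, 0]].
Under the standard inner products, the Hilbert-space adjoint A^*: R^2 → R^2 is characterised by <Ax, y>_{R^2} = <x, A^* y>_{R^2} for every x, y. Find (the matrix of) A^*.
A^* = A^T =
[[-2, 0],
 [-3, 0]]

For real matrices with standard dot products, the defining identity <Ax, y> = <x, A^* y> gives (Ax)^T y = x^T (A^*) y, i.e. x^T A^T y = x^T (A^*) y. Since this holds for all x, y, we must have A^* = A^T. Therefore
A^* =
[[-2, 0],
 [-3, 0]].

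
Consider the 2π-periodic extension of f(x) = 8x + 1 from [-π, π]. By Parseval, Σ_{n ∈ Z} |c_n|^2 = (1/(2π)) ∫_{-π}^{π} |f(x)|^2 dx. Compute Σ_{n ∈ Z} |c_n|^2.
Σ |c_n|^2 = 64π^2/3 + 1

Expand and integrate term by term over [-π, π]:
  ∫ (8x)^2 dx = 64·(2π^3/3); ∫ 2·8·(1)·x dx = 0 (odd integrand); ∫ 1^2 dx = 1·2π.
So (1/(2π)) ∫_{-π}^{π} (8x + 1)^2 dx = 64π^2/3 + 1 = 64π^2/3 + 1.
Parseval ⇒ Σ |c_n|^2 = 64π^2/3 + 1.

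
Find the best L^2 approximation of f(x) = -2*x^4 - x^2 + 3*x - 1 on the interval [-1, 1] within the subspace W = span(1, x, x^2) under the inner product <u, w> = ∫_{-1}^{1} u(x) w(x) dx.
g(x) = -19*x^2/7 + 3*x - 29/35

The best approximation g ∈ W is the orthogonal projection of f onto W. Writing g = a_0 + a_1 x + a_2 x^2, the coefficients solve the normal equations G · a = b where
  G_{ij} = <φ_i, φ_j> and b_i = <f, φ_i>, with φ_0 = 1, φ_1 = x, φ_2 = x^2.
G =
  [2, 0, 2/3]
  [0, 2/3, 0]
  [2/3, 0, 2/5],
b = (-52/15, 2, -172/105).
Solving gives a_0 = -29/35, a_1 = 3, a_2 = -19/7, so
  g(x) = -19*x^2/7 + 3*x - 29/35.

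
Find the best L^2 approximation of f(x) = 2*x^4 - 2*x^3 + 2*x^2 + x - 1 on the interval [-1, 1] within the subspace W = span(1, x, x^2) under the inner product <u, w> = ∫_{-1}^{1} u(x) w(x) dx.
g(x) = 26*x^2/7 - x/5 - 41/35

The best approximation g ∈ W is the orthogonal projection of f onto W. Writing g = a_0 + a_1 x + a_2 x^2, the coefficients solve the normal equations G · a = b where
  G_{ij} = <φ_i, φ_j> and b_i = <f, φ_i>, with φ_0 = 1, φ_1 = x, φ_2 = x^2.
G =
  [2, 0, 2/3]
  [0, 2/3, 0]
  [2/3, 0, 2/5],
b = (2/15, -2/15, 74/105).
Solving gives a_0 = -41/35, a_1 = -1/5, a_2 = 26/7, so
  g(x) = 26*x^2/7 - x/5 - 41/35.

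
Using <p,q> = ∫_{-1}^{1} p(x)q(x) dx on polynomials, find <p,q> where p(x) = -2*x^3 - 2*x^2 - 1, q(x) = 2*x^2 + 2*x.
<p,q> = -68/15

Expand the product: p(x)·q(x) = -4*x^5 - 8*x^4 - 4*x^3 - 2*x^2 - 2*x.
∫_{-1}^{1} of each monomial x^k gives [2/(k+1) if k even, 0 if k odd]. Integrating term-by-term (or equivalently evaluating the antiderivative F(x) = -2*x^6/3 - 8*x^5/5 - x^4 - 2*x^3/3 - x^2 at the endpoints):
  F(1) − F(−1) = -74/15 − (-2/5) = -68/15.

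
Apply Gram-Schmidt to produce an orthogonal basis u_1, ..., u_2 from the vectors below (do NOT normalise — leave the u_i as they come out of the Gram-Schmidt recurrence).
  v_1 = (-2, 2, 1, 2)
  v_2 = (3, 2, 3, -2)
Orthogonal basis:
  u_1 = (-2, 2, 1, 2)
  u_2 = (33/13, 32/13, 42/13, -20/13)

Apply the Gram-Schmidt recurrence
  u_1 = v_1
  u_i = v_i − Σ_{j<i} ((v_i · u_j) / (u_j · u_j)) · u_j.

Step by step this gives:
  u_1 = (-2, 2, 1, 2)
  u_2 = (33/13, 32/13, 42/13, -20/13)

Orthogonality check:
  u_2 · u_1 = 0 (should be 0)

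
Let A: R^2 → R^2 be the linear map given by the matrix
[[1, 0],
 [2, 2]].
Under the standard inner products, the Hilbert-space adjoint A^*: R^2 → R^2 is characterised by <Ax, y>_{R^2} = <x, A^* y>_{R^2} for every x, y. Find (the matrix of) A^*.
A^* = A^T =
[[1, 2],
 [0, 2]]

For real matrices with standard dot products, the defining identity <Ax, y> = <x, A^* y> gives (Ax)^T y = x^T (A^*) y, i.e. x^T A^T y = x^T (A^*) y. Since this holds for all x, y, we must have A^* = A^T. Therefore
A^* =
[[1, 2],
 [0, 2]].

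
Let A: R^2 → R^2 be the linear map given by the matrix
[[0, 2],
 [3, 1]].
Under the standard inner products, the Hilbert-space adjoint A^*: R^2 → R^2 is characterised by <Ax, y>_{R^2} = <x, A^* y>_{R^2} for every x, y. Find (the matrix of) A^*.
A^* = A^T =
[[0, 3],
 [2, 1]]

For real matrices with standard dot products, the defining identity <Ax, y> = <x, A^* y> gives (Ax)^T y = x^T (A^*) y, i.e. x^T A^T y = x^T (A^*) y. Since this holds for all x, y, we must have A^* = A^T. Therefore
A^* =
[[0, 3],
 [2, 1]].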